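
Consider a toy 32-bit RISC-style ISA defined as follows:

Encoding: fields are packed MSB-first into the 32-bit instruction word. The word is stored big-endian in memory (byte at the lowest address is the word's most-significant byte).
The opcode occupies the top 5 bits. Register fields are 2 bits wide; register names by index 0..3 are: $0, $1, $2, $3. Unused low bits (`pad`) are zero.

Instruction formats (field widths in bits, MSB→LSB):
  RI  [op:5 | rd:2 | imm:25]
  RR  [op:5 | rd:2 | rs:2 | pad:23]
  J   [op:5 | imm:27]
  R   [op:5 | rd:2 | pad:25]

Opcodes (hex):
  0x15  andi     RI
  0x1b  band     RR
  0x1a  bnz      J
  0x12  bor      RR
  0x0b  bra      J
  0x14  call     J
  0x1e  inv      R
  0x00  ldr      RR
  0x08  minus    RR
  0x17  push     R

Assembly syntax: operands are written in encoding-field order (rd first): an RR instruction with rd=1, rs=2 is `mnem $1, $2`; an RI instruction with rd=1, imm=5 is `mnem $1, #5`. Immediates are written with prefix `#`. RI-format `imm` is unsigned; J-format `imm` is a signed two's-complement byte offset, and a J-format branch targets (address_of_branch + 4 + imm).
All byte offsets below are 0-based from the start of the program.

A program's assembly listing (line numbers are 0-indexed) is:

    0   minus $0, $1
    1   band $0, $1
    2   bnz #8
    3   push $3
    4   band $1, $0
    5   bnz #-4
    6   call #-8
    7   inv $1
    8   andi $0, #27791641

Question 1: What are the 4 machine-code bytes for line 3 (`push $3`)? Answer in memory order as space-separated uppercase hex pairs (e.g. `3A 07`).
BE 00 00 00

3. push fields op=0x17:5|rd=3:2|pad=0:25 → word be000000h → be 00 00 00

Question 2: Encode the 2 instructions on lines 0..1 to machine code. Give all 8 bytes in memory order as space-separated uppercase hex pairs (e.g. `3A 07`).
0. minus fields op=0x8:5|rd=0:2|rs=1:2|pad=0:23 → word 40800000h → 40 80 00 00
1. band fields op=0x1b:5|rd=0:2|rs=1:2|pad=0:23 → word d8800000h → d8 80 00 00

40 80 00 00 D8 80 00 00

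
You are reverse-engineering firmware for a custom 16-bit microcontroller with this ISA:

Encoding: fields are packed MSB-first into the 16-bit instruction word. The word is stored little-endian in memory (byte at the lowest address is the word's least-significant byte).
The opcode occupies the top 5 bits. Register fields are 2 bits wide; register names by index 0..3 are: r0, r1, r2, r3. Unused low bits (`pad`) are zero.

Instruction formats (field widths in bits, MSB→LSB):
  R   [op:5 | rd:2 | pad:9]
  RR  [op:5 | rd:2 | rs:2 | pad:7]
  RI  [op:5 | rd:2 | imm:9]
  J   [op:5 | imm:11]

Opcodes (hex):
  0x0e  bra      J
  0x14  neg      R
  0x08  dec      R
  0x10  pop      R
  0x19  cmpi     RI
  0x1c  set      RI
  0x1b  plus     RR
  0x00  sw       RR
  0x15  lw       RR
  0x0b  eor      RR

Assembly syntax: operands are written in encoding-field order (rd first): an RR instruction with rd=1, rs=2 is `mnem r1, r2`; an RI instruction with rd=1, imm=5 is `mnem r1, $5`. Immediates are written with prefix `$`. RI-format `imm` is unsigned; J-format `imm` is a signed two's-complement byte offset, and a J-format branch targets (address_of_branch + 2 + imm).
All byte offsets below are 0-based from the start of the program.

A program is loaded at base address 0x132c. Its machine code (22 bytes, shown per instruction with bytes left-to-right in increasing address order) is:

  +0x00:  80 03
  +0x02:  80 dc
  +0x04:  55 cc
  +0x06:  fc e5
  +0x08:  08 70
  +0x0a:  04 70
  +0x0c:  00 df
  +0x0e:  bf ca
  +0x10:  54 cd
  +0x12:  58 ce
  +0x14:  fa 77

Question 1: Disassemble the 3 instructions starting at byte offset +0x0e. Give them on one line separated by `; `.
cmpi r1, $191; cmpi r2, $340; cmpi r3, $88

off 0x0e: read bf ca as little → 0xcabf
  opcode bits[15:11]=0x19: cmpi/RI
  [10:9] rd=1 = r1
  [8:0] imm=191 = $191
off 0x10: read 54 cd as little → 0xcd54
  opcode bits[15:11]=0x19: cmpi/RI
  [10:9] rd=2 = r2
  [8:0] imm=340 = $340
off 0x12: read 58 ce as little → 0xce58
  opcode bits[15:11]=0x19: cmpi/RI
  [10:9] rd=3 = r3
  [8:0] imm=88 = $88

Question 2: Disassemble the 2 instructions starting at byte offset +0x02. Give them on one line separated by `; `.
plus r2, r1; cmpi r2, $85

+0x02: 80 dc ⇒ word 0xdc80 (little)
  opcode bits[15:11]=0x1b: plus/RR
  [10:9] rd=2 = r2
  [8:7] rs=1 = r1
+0x04: 55 cc ⇒ word 0xcc55 (little)
  opcode bits[15:11]=0x19: cmpi/RI
  [10:9] rd=2 = r2
  [8:0] imm=85 = $85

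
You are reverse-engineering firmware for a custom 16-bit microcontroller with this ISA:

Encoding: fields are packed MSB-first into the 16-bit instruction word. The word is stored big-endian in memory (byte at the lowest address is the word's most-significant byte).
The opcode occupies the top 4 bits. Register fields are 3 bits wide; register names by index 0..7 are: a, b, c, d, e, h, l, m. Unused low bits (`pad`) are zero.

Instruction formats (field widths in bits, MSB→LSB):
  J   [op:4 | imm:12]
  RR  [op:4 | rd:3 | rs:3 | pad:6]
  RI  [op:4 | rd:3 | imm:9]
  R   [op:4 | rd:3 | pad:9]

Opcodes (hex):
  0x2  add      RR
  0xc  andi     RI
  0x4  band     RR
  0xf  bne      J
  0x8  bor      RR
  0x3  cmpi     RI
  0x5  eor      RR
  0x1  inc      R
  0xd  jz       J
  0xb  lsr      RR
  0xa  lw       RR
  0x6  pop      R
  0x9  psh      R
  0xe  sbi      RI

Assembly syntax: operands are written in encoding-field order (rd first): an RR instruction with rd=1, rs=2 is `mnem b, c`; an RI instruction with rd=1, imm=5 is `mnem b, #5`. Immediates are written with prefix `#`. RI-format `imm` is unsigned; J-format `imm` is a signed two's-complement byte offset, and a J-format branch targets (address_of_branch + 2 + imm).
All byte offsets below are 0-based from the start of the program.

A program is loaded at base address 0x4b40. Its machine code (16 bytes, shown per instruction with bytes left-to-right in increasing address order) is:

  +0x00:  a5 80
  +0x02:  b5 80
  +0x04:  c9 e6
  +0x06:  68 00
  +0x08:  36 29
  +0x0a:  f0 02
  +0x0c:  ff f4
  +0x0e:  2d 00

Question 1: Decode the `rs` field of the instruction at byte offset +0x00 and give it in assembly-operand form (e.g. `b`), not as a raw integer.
l

@+00  big-endian(a5 80) = 0xa580
  top 4b → 0xa → lw [RR]
  rd@[11:9]=0x2 ⇒ c
  rs@[8:6]=0x6 ⇒ l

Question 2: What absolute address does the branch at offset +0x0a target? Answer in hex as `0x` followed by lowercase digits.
+0x0a: f0 02 ⇒ word 0xf002 (big)
  op=0xf002>>12=0xf ⇒ bne (J)
  imm@[11:0]=0x2 ⇒ #2
  target = base 0x4b40 + off 0x0a + 2 + imm 2 = 0x4b4e

0x4b4e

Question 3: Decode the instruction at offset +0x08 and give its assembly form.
[08] 36 29 → 0x3629
  top 4b → 0x3 → cmpi [RI]
  rd: (w>>9)&0x7=0x3 → d
  imm: (w>>0)&0x1ff=0x29 → #41

cmpi d, #41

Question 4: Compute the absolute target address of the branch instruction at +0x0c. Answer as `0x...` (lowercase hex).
0x4b42

off 0x0c: read ff f4 as big → 0xfff4
  opcode bits[15:12]=0xf: bne/J
  imm: (w>>0)&0xfff=0xff4 (s12→-12) → #-12
  target = base 0x4b40 + off 0x0c + 2 + imm -12 = 0x4b42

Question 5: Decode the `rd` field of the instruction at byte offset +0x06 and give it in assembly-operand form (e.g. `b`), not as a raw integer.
[06] 68 00 → 0x6800
  top 4b → 0x6 → pop [R]
  [11:9] rd=4 = e

e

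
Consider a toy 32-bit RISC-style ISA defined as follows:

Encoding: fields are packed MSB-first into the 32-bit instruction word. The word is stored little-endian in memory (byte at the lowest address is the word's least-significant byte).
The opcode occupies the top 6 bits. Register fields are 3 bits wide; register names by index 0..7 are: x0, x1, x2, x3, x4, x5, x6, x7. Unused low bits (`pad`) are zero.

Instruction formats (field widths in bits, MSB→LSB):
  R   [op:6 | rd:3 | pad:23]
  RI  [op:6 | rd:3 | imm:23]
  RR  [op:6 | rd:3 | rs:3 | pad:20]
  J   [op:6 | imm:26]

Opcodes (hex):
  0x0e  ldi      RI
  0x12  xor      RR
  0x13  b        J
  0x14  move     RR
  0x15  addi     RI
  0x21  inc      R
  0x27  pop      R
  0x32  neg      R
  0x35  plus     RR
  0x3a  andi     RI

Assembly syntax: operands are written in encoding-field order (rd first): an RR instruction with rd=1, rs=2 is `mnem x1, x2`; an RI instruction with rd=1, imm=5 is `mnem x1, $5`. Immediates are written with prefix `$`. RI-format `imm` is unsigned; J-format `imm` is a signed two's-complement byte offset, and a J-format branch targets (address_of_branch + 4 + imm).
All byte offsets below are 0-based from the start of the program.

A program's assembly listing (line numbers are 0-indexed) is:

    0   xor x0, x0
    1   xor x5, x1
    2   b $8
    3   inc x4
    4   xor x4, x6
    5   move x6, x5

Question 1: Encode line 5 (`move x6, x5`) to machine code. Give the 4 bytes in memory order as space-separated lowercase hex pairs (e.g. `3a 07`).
line 5 (move): pack op=0x14:6|rd=6:3|rs=5:3|pad=0:20 = 0x53500000; little→ 00 00 50 53

00 00 50 53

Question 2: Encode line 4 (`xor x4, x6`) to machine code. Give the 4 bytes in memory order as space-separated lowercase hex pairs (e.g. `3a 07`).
00 00 60 4a

4. xor fields op=0x12:6|rd=4:3|rs=6:3|pad=0:20 → word 4a600000h → 00 00 60 4a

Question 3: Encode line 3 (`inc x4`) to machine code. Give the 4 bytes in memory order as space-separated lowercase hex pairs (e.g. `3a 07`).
3. inc fields op=0x21:6|rd=4:3|pad=0:23 → word 86000000h → 00 00 00 86

00 00 00 86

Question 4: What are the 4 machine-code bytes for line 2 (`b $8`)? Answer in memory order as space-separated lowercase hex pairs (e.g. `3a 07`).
08 00 00 4c

L2: b op=0x13:6|imm=8:26 ⇒ 0x4c000008 ⇒ little 08 00 00 4c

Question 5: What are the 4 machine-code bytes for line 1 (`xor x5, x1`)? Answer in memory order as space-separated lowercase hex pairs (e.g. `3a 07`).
00 00 90 4a

L1: xor op=0x12:6|rd=5:3|rs=1:3|pad=0:20 ⇒ 0x4a900000 ⇒ little 00 00 90 4a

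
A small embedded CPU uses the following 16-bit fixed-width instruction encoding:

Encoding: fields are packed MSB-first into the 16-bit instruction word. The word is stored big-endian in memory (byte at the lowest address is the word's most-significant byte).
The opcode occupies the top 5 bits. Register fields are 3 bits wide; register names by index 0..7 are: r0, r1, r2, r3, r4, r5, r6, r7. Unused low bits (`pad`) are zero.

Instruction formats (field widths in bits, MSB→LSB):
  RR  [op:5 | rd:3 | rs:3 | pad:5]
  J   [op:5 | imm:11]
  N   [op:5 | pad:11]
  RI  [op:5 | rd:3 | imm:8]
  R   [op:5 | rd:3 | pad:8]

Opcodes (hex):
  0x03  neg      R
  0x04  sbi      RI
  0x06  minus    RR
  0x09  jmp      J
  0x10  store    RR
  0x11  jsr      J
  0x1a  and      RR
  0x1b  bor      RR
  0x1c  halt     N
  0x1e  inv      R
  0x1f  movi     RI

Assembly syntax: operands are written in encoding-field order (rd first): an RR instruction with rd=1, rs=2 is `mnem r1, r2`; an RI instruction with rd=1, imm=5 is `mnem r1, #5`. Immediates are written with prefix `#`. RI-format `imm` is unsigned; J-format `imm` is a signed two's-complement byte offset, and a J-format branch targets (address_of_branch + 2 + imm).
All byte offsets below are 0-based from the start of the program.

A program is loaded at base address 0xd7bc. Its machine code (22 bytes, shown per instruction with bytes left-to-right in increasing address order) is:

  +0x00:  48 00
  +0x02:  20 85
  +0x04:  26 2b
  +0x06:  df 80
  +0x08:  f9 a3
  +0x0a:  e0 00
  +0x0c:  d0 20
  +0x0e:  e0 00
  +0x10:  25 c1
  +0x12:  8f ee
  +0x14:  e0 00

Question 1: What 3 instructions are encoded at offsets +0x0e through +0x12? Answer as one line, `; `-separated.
off 0x0e: read e0 00 as big → 0xe000
  top 5b → 0x1c → halt [N]
off 0x10: read 25 c1 as big → 0x25c1
  top 5b → 0x4 → sbi [RI]
  rd@[10:8]=0x5 ⇒ r5
  imm@[7:0]=0xc1 ⇒ #193
off 0x12: read 8f ee as big → 0x8fee
  top 5b → 0x11 → jsr [J]
  imm@[10:0]=0x7ee (s11→-18) ⇒ #-18

halt; sbi r5, #193; jsr #-18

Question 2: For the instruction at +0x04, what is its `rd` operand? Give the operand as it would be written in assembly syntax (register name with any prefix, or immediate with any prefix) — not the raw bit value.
off 0x04: read 26 2b as big → 0x262b
  opcode bits[15:11]=0x4: sbi/RI
  [10:8] rd=6 = r6
  [7:0] imm=43 = #43

r6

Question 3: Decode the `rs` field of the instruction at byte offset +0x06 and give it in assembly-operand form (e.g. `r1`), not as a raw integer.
[06] df 80 → 0xdf80
  opcode bits[15:11]=0x1b: bor/RR
  rd: (w>>8)&0x7=0x7 → r7
  rs: (w>>5)&0x7=0x4 → r4

r4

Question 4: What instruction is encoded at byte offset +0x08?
[08] f9 a3 → 0xf9a3
  op=0xf9a3>>11=0x1f ⇒ movi (RI)
  [10:8] rd=1 = r1
  [7:0] imm=163 = #163

movi r1, #163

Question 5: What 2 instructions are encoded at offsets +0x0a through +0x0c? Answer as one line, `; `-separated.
[0a] e0 00 → 0xe000
  top 5b → 0x1c → halt [N]
[0c] d0 20 → 0xd020
  top 5b → 0x1a → and [RR]
  rd@[10:8]=0x0 ⇒ r0
  rs@[7:5]=0x1 ⇒ r1

halt; and r0, r1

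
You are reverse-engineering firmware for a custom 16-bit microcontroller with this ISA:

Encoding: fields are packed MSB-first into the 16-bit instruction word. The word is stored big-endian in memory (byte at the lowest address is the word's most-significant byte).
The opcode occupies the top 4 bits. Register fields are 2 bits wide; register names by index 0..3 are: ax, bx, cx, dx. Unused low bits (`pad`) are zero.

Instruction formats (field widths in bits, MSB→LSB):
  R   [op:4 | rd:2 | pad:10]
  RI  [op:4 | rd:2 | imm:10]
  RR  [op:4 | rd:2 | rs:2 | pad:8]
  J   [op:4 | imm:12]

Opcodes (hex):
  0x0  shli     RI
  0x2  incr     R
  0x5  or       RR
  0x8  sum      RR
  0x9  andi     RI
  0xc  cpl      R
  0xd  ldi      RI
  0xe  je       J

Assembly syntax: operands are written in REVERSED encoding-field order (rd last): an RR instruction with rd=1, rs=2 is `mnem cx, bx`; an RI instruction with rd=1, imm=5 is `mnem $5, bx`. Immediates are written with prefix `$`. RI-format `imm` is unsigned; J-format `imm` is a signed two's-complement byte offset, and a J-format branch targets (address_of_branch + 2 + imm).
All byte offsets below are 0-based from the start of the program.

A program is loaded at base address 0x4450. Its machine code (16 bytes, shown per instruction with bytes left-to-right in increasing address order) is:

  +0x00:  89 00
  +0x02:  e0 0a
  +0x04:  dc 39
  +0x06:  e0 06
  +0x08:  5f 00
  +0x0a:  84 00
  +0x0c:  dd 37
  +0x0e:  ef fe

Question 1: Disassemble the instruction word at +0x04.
ldi $57, dx

[04] dc 39 → 0xdc39
  opcode bits[15:12]=0xd: ldi/RI
  rd@[11:10]=0x3 ⇒ dx
  imm@[9:0]=0x39 ⇒ $57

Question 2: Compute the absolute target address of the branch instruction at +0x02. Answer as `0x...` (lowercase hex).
@+02  big-endian(e0 0a) = 0xe00a
  op=0xe00a>>12=0xe ⇒ je (J)
  [11:0] imm=10 = $10
  target = base 0x4450 + off 0x02 + 2 + imm 10 = 0x445e

0x445e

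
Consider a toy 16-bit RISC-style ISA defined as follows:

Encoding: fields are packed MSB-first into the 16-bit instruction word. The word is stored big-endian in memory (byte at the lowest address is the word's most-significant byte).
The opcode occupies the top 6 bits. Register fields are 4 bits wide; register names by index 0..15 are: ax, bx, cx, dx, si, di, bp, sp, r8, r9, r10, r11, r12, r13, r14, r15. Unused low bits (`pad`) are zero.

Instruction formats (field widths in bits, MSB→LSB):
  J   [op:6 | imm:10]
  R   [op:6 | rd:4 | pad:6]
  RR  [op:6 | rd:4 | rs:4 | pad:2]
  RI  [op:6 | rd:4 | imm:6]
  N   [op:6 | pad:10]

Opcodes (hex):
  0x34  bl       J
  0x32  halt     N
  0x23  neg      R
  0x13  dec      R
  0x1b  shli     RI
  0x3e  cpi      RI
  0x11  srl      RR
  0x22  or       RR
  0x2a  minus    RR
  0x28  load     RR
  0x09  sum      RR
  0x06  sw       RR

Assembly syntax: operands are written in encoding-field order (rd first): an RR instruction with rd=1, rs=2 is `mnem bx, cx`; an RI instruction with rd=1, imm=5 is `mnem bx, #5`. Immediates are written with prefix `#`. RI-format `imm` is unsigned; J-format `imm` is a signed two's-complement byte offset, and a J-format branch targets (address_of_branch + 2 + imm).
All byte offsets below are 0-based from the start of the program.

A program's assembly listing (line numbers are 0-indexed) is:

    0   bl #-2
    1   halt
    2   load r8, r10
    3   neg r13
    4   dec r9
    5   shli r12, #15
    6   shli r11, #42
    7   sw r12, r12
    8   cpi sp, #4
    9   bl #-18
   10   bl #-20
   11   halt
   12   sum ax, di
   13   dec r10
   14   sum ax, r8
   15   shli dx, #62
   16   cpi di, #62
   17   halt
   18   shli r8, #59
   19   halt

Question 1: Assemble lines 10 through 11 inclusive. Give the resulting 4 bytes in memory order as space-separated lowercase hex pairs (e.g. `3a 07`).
d3 ec c8 00

L10: bl op=0x34:6|imm=-20:10 ⇒ 0xd3ec ⇒ big d3 ec
L11: halt op=0x32:6|pad=0:10 ⇒ 0xc800 ⇒ big c8 00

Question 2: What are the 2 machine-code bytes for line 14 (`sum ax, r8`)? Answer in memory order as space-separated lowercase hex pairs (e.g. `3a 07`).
14. sum fields op=0x9:6|rd=0:4|rs=8:4|pad=0:2 → word 2420h → 24 20

24 20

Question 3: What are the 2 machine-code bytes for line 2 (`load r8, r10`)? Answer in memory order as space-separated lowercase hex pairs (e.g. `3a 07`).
2. load fields op=0x28:6|rd=8:4|rs=10:4|pad=0:2 → word a228h → a2 28

a2 28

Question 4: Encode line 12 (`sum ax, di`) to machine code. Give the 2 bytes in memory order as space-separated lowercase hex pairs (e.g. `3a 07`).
12. sum fields op=0x9:6|rd=0:4|rs=5:4|pad=0:2 → word 2414h → 24 14

24 14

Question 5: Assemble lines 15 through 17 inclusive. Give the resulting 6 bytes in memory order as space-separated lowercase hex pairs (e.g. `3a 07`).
15. shli fields op=0x1b:6|rd=3:4|imm=62:6 → word 6cfeh → 6c fe
16. cpi fields op=0x3e:6|rd=5:4|imm=62:6 → word f97eh → f9 7e
17. halt fields op=0x32:6|pad=0:10 → word c800h → c8 00

6c fe f9 7e c8 00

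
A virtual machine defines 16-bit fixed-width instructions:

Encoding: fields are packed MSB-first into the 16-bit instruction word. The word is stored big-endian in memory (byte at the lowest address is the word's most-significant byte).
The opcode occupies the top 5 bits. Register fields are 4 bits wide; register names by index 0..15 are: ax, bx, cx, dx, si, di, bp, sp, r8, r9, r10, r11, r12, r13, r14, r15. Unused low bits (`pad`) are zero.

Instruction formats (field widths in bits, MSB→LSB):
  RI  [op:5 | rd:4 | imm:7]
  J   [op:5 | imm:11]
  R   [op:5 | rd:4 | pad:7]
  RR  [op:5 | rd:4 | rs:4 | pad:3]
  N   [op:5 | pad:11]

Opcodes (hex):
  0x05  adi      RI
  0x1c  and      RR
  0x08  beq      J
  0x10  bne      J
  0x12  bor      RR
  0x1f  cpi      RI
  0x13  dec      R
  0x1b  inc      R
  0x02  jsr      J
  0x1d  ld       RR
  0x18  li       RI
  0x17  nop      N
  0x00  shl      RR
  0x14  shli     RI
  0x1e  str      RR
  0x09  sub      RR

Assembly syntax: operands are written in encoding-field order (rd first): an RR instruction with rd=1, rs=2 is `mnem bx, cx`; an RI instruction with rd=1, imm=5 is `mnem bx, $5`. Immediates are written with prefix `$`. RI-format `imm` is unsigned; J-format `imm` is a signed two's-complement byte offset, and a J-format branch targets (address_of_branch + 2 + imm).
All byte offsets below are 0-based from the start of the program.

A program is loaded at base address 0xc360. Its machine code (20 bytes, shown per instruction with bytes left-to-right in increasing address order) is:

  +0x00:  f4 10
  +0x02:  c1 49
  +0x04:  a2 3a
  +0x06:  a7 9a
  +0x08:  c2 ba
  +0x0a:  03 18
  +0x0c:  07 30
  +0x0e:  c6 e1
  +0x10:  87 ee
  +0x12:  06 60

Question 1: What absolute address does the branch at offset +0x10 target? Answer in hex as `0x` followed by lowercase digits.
0xc360

off 0x10: read 87 ee as big → 0x87ee
  top 5b → 0x10 → bne [J]
  [10:0] imm=2030 (s11→-18) = $-18
  target = base 0xc360 + off 0x10 + 2 + imm -18 = 0xc360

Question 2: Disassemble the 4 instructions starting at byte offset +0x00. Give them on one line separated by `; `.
str r8, cx; li cx, $73; shli si, $58; shli r15, $26

@+00  big-endian(f4 10) = 0xf410
  opcode bits[15:11]=0x1e: str/RR
  rd: (w>>7)&0xf=0x8 → r8
  rs: (w>>3)&0xf=0x2 → cx
@+02  big-endian(c1 49) = 0xc149
  opcode bits[15:11]=0x18: li/RI
  rd: (w>>7)&0xf=0x2 → cx
  imm: (w>>0)&0x7f=0x49 → $73
@+04  big-endian(a2 3a) = 0xa23a
  opcode bits[15:11]=0x14: shli/RI
  rd: (w>>7)&0xf=0x4 → si
  imm: (w>>0)&0x7f=0x3a → $58
@+06  big-endian(a7 9a) = 0xa79a
  opcode bits[15:11]=0x14: shli/RI
  rd: (w>>7)&0xf=0xf → r15
  imm: (w>>0)&0x7f=0x1a → $26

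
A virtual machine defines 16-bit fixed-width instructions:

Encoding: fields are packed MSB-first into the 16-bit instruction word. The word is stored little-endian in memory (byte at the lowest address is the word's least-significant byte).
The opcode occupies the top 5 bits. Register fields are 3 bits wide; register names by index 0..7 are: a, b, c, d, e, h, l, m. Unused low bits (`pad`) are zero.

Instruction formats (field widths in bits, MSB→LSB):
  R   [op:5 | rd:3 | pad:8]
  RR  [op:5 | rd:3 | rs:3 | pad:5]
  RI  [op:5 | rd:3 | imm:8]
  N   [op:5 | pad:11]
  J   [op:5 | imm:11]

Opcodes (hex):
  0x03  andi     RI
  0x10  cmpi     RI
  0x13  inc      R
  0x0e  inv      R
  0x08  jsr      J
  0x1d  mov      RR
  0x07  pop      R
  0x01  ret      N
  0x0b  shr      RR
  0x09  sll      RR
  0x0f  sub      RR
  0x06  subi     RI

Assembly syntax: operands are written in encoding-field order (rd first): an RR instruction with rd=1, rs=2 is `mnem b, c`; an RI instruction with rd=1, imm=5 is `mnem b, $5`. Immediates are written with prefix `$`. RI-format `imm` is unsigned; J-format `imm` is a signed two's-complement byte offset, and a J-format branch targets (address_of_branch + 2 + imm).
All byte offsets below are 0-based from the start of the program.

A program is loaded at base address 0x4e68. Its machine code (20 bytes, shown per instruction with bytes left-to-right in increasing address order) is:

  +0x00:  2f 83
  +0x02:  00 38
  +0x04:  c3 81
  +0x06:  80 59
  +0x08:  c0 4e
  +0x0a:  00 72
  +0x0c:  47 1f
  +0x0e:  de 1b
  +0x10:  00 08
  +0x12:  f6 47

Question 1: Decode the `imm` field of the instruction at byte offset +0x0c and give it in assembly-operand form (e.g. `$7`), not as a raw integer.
[0c] 47 1f → 0x1f47
  top 5b → 0x3 → andi [RI]
  rd@[10:8]=0x7 ⇒ m
  imm@[7:0]=0x47 ⇒ $71

$71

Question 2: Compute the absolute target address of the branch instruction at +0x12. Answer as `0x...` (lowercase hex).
[12] f6 47 → 0x47f6
  top 5b → 0x8 → jsr [J]
  [10:0] imm=2038 (s11→-10) = $-10
  target = base 0x4e68 + off 0x12 + 2 + imm -10 = 0x4e72

0x4e72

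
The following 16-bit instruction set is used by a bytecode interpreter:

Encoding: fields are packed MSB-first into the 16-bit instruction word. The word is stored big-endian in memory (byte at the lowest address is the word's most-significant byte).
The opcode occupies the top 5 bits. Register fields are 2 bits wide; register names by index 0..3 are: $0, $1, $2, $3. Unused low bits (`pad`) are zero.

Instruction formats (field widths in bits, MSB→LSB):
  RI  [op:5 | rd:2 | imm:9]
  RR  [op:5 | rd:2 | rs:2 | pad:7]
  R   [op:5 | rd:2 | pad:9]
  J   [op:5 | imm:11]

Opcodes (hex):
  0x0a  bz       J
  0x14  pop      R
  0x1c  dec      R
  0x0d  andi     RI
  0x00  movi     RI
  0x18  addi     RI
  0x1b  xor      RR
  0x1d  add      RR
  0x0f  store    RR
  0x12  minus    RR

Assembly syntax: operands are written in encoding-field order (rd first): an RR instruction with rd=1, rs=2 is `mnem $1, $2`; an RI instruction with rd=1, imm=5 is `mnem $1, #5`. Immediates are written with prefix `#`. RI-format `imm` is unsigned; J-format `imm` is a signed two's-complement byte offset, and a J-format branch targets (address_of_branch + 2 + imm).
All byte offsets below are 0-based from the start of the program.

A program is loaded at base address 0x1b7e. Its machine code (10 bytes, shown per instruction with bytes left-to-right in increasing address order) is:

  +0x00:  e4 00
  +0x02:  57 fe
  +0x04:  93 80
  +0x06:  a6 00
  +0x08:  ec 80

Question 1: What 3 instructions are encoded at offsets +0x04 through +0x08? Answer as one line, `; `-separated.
minus $1, $3; pop $3; add $2, $1

[04] 93 80 → 0x9380
  op=0x9380>>11=0x12 ⇒ minus (RR)
  [10:9] rd=1 = $1
  [8:7] rs=3 = $3
[06] a6 00 → 0xa600
  op=0xa600>>11=0x14 ⇒ pop (R)
  [10:9] rd=3 = $3
[08] ec 80 → 0xec80
  op=0xec80>>11=0x1d ⇒ add (RR)
  [10:9] rd=2 = $2
  [8:7] rs=1 = $1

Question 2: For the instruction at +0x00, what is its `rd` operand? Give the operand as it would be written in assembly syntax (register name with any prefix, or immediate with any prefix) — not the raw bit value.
$2

@+00  big-endian(e4 00) = 0xe400
  op=0xe400>>11=0x1c ⇒ dec (R)
  [10:9] rd=2 = $2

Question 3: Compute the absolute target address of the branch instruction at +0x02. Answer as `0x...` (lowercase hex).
0x1b80

off 0x02: read 57 fe as big → 0x57fe
  op=0x57fe>>11=0xa ⇒ bz (J)
  imm: (w>>0)&0x7ff=0x7fe (s11→-2) → #-2
  target = base 0x1b7e + off 0x02 + 2 + imm -2 = 0x1b80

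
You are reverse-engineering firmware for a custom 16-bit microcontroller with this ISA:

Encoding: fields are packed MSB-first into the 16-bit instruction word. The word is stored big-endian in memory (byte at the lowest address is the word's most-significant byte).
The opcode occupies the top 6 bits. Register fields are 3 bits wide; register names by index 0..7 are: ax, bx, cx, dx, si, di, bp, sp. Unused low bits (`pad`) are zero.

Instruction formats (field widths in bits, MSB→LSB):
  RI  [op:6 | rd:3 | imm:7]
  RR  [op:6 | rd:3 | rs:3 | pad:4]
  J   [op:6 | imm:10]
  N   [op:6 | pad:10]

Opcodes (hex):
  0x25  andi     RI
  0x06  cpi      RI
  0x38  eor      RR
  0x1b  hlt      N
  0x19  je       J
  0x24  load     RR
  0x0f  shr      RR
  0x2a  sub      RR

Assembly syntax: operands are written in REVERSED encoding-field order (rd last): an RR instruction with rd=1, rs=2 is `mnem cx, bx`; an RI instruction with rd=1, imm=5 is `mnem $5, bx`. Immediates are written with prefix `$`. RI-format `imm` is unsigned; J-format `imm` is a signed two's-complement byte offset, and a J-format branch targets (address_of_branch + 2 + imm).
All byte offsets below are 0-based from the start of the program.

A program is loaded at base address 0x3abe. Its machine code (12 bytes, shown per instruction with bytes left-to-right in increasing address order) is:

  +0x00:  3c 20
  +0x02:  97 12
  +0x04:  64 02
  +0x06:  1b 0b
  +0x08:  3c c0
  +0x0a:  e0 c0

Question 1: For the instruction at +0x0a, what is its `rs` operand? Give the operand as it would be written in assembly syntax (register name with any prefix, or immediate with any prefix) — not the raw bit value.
si

@+0a  big-endian(e0 c0) = 0xe0c0
  opcode bits[15:10]=0x38: eor/RR
  rd@[9:7]=0x1 ⇒ bx
  rs@[6:4]=0x4 ⇒ si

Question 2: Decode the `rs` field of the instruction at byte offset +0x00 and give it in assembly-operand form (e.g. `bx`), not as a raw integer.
cx

off 0x00: read 3c 20 as big → 0x3c20
  opcode bits[15:10]=0xf: shr/RR
  [9:7] rd=0 = ax
  [6:4] rs=2 = cx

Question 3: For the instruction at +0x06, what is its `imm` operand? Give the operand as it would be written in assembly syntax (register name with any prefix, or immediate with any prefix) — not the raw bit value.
@+06  big-endian(1b 0b) = 0x1b0b
  op=0x1b0b>>10=0x6 ⇒ cpi (RI)
  rd: (w>>7)&0x7=0x6 → bp
  imm: (w>>0)&0x7f=0xb → $11

$11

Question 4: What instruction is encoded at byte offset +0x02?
andi $18, bp

@+02  big-endian(97 12) = 0x9712
  opcode bits[15:10]=0x25: andi/RI
  rd: (w>>7)&0x7=0x6 → bp
  imm: (w>>0)&0x7f=0x12 → $18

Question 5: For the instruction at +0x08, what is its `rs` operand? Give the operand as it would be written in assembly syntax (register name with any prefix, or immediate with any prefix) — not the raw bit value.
si

@+08  big-endian(3c c0) = 0x3cc0
  top 6b → 0xf → shr [RR]
  rd: (w>>7)&0x7=0x1 → bx
  rs: (w>>4)&0x7=0x4 → si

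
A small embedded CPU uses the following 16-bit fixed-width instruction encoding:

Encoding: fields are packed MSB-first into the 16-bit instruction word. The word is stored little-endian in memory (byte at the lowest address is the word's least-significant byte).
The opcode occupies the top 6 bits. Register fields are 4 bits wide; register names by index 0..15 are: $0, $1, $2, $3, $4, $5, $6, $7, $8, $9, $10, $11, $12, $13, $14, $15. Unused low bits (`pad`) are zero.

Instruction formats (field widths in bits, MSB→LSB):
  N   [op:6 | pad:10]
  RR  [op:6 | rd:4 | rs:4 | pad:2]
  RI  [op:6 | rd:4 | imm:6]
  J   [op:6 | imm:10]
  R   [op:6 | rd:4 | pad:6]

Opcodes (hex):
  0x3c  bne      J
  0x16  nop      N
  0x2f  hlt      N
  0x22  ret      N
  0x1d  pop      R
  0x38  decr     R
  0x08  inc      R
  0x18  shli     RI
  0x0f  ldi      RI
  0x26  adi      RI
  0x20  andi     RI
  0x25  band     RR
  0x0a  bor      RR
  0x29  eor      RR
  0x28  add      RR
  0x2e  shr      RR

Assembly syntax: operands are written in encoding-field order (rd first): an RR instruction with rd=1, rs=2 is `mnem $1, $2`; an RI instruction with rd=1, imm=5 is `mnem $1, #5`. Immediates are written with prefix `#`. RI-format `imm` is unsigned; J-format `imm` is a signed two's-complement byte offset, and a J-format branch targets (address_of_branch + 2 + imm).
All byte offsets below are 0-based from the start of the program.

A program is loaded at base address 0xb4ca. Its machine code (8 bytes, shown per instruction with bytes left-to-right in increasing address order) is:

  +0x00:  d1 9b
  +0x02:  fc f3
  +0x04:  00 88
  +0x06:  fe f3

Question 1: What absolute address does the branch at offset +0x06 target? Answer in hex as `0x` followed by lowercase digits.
[06] fe f3 → 0xf3fe
  top 6b → 0x3c → bne [J]
  [9:0] imm=1022 (s10→-2) = #-2
  target = base 0xb4ca + off 0x06 + 2 + imm -2 = 0xb4d0

0xb4d0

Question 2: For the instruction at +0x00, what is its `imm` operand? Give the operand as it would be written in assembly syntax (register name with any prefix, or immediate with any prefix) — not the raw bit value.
#17

+0x00: d1 9b ⇒ word 0x9bd1 (little)
  opcode bits[15:10]=0x26: adi/RI
  [9:6] rd=15 = $15
  [5:0] imm=17 = #17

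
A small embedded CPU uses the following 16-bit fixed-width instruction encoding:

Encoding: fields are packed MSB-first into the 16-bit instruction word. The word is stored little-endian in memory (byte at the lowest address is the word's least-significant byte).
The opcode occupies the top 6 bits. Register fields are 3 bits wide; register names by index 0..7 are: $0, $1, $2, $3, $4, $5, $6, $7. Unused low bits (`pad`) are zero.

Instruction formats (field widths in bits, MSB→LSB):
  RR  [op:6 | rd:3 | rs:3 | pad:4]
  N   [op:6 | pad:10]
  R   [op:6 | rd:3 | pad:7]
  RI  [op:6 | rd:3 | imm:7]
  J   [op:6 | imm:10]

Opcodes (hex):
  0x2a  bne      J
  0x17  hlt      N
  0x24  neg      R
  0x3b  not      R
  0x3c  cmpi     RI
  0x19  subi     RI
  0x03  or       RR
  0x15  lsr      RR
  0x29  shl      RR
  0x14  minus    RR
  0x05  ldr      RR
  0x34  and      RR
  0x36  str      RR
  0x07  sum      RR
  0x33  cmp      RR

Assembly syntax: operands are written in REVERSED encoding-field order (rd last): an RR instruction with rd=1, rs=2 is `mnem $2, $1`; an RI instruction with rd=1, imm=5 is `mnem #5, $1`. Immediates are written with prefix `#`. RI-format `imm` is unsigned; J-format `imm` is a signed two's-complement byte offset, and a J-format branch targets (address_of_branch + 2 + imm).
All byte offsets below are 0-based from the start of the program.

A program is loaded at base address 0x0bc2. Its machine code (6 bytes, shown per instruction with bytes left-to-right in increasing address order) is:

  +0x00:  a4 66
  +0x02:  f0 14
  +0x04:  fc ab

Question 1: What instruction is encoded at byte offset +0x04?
+0x04: fc ab ⇒ word 0xabfc (little)
  top 6b → 0x2a → bne [J]
  imm: (w>>0)&0x3ff=0x3fc (s10→-4) → #-4

bne #-4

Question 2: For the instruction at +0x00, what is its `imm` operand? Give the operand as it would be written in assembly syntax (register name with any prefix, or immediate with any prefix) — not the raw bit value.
#36

+0x00: a4 66 ⇒ word 0x66a4 (little)
  op=0x66a4>>10=0x19 ⇒ subi (RI)
  rd: (w>>7)&0x7=0x5 → $5
  imm: (w>>0)&0x7f=0x24 → #36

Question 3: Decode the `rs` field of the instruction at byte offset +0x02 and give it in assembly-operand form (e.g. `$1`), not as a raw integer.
[02] f0 14 → 0x14f0
  opcode bits[15:10]=0x5: ldr/RR
  rd@[9:7]=0x1 ⇒ $1
  rs@[6:4]=0x7 ⇒ $7

$7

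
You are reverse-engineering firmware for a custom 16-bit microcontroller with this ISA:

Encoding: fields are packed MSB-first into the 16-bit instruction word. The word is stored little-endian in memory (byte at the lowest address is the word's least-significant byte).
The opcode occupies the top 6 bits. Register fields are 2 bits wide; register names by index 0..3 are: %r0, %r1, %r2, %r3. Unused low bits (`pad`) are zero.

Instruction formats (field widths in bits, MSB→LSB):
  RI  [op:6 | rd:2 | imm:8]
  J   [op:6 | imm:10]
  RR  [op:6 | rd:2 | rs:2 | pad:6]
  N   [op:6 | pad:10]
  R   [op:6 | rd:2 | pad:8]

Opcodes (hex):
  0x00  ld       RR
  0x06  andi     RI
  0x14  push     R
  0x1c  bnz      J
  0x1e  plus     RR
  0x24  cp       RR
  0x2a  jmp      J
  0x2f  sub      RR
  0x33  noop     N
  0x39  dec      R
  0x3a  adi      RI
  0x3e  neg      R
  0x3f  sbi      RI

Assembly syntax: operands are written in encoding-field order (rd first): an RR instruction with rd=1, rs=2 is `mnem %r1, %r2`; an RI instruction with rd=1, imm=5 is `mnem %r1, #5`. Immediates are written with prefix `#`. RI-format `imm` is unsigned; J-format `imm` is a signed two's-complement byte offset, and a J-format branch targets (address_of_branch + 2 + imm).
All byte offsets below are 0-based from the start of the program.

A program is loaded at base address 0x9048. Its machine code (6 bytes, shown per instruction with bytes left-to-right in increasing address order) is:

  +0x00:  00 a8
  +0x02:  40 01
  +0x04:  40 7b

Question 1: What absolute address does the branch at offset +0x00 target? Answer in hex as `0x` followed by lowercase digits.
+0x00: 00 a8 ⇒ word 0xa800 (little)
  top 6b → 0x2a → jmp [J]
  imm: (w>>0)&0x3ff=0x0 → #0
  target = base 0x9048 + off 0x00 + 2 + imm 0 = 0x904a

0x904a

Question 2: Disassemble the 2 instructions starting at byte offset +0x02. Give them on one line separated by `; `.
[02] 40 01 → 0x0140
  opcode bits[15:10]=0x0: ld/RR
  rd@[9:8]=0x1 ⇒ %r1
  rs@[7:6]=0x1 ⇒ %r1
[04] 40 7b → 0x7b40
  opcode bits[15:10]=0x1e: plus/RR
  rd@[9:8]=0x3 ⇒ %r3
  rs@[7:6]=0x1 ⇒ %r1

ld %r1, %r1; plus %r3, %r1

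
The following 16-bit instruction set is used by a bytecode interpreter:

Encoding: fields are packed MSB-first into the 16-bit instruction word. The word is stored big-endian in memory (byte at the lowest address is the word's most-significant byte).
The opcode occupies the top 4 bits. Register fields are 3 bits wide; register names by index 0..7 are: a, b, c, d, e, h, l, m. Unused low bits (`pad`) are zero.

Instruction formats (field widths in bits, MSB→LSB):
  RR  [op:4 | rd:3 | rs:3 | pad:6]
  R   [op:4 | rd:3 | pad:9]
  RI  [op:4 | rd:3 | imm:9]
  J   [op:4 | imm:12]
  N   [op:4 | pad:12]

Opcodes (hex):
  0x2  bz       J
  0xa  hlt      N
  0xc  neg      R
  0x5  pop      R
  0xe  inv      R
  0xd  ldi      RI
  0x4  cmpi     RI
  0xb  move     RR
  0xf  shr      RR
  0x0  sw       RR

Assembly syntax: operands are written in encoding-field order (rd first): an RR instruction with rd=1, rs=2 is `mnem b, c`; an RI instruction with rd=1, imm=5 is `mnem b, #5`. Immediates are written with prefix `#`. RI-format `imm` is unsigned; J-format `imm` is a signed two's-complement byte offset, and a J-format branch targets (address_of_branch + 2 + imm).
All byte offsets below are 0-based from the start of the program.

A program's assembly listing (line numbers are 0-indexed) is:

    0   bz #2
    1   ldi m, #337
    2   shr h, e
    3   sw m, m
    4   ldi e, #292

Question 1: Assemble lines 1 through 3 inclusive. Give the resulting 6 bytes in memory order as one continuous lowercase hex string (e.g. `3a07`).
df51fb000fc0

1. ldi fields op=0xd:4|rd=7:3|imm=337:9 → word df51h → df 51
2. shr fields op=0xf:4|rd=5:3|rs=4:3|pad=0:6 → word fb00h → fb 00
3. sw fields op=0x0:4|rd=7:3|rs=7:3|pad=0:6 → word 0fc0h → 0f c0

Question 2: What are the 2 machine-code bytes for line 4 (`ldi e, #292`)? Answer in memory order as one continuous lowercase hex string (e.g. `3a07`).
d924

4. ldi fields op=0xd:4|rd=4:3|imm=292:9 → word d924h → d9 24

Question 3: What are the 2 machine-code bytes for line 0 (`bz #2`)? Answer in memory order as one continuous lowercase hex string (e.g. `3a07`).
line 0 (bz): pack op=0x2:4|imm=2:12 = 0x2002; big→ 20 02

2002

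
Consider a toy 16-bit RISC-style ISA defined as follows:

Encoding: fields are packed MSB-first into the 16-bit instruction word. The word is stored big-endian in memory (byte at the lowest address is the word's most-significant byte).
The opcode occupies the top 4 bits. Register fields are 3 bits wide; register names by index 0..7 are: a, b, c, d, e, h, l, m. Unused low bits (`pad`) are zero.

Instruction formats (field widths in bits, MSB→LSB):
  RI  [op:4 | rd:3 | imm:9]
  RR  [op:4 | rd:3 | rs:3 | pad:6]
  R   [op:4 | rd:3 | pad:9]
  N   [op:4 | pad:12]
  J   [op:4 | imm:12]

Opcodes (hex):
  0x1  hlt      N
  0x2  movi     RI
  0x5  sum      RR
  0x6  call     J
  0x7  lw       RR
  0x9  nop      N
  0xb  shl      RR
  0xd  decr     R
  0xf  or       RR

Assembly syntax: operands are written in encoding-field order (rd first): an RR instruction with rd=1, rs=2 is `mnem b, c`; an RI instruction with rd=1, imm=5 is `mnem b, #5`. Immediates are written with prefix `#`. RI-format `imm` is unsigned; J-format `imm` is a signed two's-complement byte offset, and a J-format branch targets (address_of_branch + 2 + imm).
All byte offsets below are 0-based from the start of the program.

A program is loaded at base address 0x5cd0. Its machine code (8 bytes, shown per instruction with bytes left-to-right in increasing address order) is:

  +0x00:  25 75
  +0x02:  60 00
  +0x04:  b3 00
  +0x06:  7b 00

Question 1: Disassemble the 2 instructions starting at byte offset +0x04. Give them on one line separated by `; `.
shl b, e; lw h, e

off 0x04: read b3 00 as big → 0xb300
  opcode bits[15:12]=0xb: shl/RR
  rd: (w>>9)&0x7=0x1 → b
  rs: (w>>6)&0x7=0x4 → e
off 0x06: read 7b 00 as big → 0x7b00
  opcode bits[15:12]=0x7: lw/RR
  rd: (w>>9)&0x7=0x5 → h
  rs: (w>>6)&0x7=0x4 → e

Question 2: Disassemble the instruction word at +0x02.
[02] 60 00 → 0x6000
  top 4b → 0x6 → call [J]
  imm@[11:0]=0x0 ⇒ #0

call #0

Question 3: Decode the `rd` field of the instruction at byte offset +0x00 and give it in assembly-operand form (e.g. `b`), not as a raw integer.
c

+0x00: 25 75 ⇒ word 0x2575 (big)
  top 4b → 0x2 → movi [RI]
  rd: (w>>9)&0x7=0x2 → c
  imm: (w>>0)&0x1ff=0x175 → #373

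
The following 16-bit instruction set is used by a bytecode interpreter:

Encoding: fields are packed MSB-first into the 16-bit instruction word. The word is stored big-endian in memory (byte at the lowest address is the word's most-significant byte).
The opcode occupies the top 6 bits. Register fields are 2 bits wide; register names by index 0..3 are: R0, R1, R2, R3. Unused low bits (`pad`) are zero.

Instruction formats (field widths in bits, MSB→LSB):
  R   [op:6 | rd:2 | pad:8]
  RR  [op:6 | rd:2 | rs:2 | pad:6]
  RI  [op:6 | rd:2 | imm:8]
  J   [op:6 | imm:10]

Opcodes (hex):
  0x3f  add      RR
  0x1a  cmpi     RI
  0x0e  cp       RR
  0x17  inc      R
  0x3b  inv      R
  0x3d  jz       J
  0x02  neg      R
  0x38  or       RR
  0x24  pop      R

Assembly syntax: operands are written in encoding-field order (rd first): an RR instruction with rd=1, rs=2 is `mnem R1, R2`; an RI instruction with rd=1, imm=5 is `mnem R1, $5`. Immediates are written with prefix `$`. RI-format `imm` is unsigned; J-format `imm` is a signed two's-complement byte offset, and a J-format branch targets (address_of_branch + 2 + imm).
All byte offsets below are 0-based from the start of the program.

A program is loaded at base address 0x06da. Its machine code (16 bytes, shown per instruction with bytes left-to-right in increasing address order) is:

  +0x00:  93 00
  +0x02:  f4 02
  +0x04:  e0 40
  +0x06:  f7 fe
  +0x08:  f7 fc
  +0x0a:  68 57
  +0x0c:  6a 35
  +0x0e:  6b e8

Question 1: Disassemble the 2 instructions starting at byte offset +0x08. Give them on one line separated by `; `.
+0x08: f7 fc ⇒ word 0xf7fc (big)
  op=0xf7fc>>10=0x3d ⇒ jz (J)
  imm@[9:0]=0x3fc (s10→-4) ⇒ $-4
+0x0a: 68 57 ⇒ word 0x6857 (big)
  op=0x6857>>10=0x1a ⇒ cmpi (RI)
  rd@[9:8]=0x0 ⇒ R0
  imm@[7:0]=0x57 ⇒ $87

jz $-4; cmpi R0, $87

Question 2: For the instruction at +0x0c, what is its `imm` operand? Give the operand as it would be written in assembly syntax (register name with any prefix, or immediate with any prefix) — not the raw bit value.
$53

[0c] 6a 35 → 0x6a35
  top 6b → 0x1a → cmpi [RI]
  rd: (w>>8)&0x3=0x2 → R2
  imm: (w>>0)&0xff=0x35 → $53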